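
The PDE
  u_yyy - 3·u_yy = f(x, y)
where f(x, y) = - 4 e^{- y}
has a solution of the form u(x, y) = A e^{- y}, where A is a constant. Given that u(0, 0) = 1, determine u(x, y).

Substitute the ansatz u = A e^{- y} into the left-hand side.
Derivatives of the ansatz:
  u_yyy = - A e^{- y}
  u_yy = A e^{- y}
Term by term:
  u_yyy = - A e^{- y}
  -3·u_yy = - 3 A e^{- y}
So the left-hand side equals
  - 4 A e^{- y}
This must equal f(x, y) = - 4 e^{- y} identically.
Matching coefficients of the independent functions:
  [e^{- y}]:  - 4 A = -4
Solving: A = 1.
Check against the point condition:
  u(0, 0) = 1  ⟹  A = 1  ✓
Hence u(x, y) = e^{- y}.

Answer: u(x, y) = e^{- y}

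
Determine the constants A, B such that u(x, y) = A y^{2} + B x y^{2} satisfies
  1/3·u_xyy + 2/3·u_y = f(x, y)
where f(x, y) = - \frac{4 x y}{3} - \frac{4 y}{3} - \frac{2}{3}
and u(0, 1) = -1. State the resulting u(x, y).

Substitute the ansatz u = A y^{2} + B x y^{2} into the left-hand side.
Derivatives of the ansatz:
  u_xyy = 2 B
  u_y = 2 A y + 2 B x y
Term by term:
  1/3·u_xyy = \frac{2 B}{3}
  2/3·u_y = \frac{4 A y}{3} + \frac{4 B x y}{3}
So the left-hand side equals
  \frac{4 A y}{3} + \frac{4 B x y}{3} + \frac{2 B}{3}
This must equal f(x, y) = - \frac{4 x y}{3} - \frac{4 y}{3} - \frac{2}{3} identically.
Matching coefficients of the independent functions:
  [constant term]:  \frac{2 B}{3} = - \frac{2}{3}
  [y]:  \frac{4 A}{3} = - \frac{4}{3}
  [x y]:  \frac{4 B}{3} = - \frac{4}{3}
Solving: A = -1, B = -1.
Check against the point condition:
  u(0, 1) = -1  ⟹  A = -1  ✓
Hence u(x, y) = - x y^{2} - y^{2}.

Answer: u(x, y) = - x y^{2} - y^{2}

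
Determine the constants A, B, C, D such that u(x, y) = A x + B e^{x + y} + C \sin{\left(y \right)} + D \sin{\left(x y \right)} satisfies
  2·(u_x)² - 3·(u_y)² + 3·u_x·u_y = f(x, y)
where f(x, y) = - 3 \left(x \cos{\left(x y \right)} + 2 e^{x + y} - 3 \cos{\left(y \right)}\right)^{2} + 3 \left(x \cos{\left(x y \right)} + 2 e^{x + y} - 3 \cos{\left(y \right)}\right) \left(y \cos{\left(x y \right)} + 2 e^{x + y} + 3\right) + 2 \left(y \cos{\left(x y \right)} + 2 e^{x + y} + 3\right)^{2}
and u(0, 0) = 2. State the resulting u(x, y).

Substitute the ansatz u = A x + B e^{x + y} + C \sin{\left(y \right)} + D \sin{\left(x y \right)} into the left-hand side.
Derivatives of the ansatz:
  u_x = A + B e^{x} e^{y} + D y \cos{\left(x y \right)}
  u_y = B e^{x} e^{y} + C \cos{\left(y \right)} + D x \cos{\left(x y \right)}
Term by term:
  2·(u_x)² = 2 A^{2} + 4 A B e^{x} e^{y} + 4 A D y \cos{\left(x y \right)} + 2 B^{2} e^{2 x} e^{2 y} + 4 B D y e^{x} e^{y} \cos{\left(x y \right)} + 2 D^{2} y^{2} \cos^{2}{\left(x y \right)}
  -3·(u_y)² = - 3 B^{2} e^{2 x} e^{2 y} - 6 B C e^{x} e^{y} \cos{\left(y \right)} - 6 B D x e^{x} e^{y} \cos{\left(x y \right)} - 3 C^{2} \cos^{2}{\left(y \right)} - 6 C D x \cos{\left(y \right)} \cos{\left(x y \right)} - 3 D^{2} x^{2} \cos^{2}{\left(x y \right)}
  3·u_x·u_y = 3 A B e^{x} e^{y} + 3 A C \cos{\left(y \right)} + 3 A D x \cos{\left(x y \right)} + 3 B^{2} e^{2 x} e^{2 y} + 3 B C e^{x} e^{y} \cos{\left(y \right)} + 3 B D x e^{x} e^{y} \cos{\left(x y \right)} + 3 B D y e^{x} e^{y} \cos{\left(x y \right)} + 3 C D y \cos{\left(y \right)} \cos{\left(x y \right)} + 3 D^{2} x y \cos^{2}{\left(x y \right)}
So the left-hand side equals
  2 A^{2} + 7 A B e^{x} e^{y} + 3 A C \cos{\left(y \right)} + 3 A D x \cos{\left(x y \right)} + 4 A D y \cos{\left(x y \right)} + 2 B^{2} e^{2 x} e^{2 y} - 3 B C e^{x} e^{y} \cos{\left(y \right)} - 3 B D x e^{x} e^{y} \cos{\left(x y \right)} + 7 B D y e^{x} e^{y} \cos{\left(x y \right)} - 3 C^{2} \cos^{2}{\left(y \right)} - 6 C D x \cos{\left(y \right)} \cos{\left(x y \right)} + 3 C D y \cos{\left(y \right)} \cos{\left(x y \right)} - 3 D^{2} x^{2} \cos^{2}{\left(x y \right)} + 3 D^{2} x y \cos^{2}{\left(x y \right)} + 2 D^{2} y^{2} \cos^{2}{\left(x y \right)}
This must equal f(x, y) identically; expanded, f = - 3 x^{2} \cos^{2}{\left(x y \right)} + 3 x y \cos^{2}{\left(x y \right)} - 6 x e^{x} e^{y} \cos{\left(x y \right)} + 18 x \cos{\left(y \right)} \cos{\left(x y \right)} + 9 x \cos{\left(x y \right)} + 2 y^{2} \cos^{2}{\left(x y \right)} + 14 y e^{x} e^{y} \cos{\left(x y \right)} - 9 y \cos{\left(y \right)} \cos{\left(x y \right)} + 12 y \cos{\left(x y \right)} + 8 e^{2 x} e^{2 y} + 18 e^{x} e^{y} \cos{\left(y \right)} + 42 e^{x} e^{y} - 27 \cos^{2}{\left(y \right)} - 27 \cos{\left(y \right)} + 18.
Matching coefficients of the independent functions:
(each divided by its leading coefficient; functions giving the same equation are listed together)
  [constant term]:  A^{2} - 9 = 0
  [x \cos{\left(x y \right)}, y \cos{\left(x y \right)}]:  A D - 3 = 0
  [x^{2} \cos^{2}{\left(x y \right)}, y^{2} \cos^{2}{\left(x y \right)}, x y \cos^{2}{\left(x y \right)}]:  D^{2} - 1 = 0
  [e^{x} e^{y}]:  A B - 6 = 0
  [e^{2 x} e^{2 y}]:  B^{2} - 4 = 0
  [x \cos{\left(y \right)} \cos{\left(x y \right)}, y \cos{\left(y \right)} \cos{\left(x y \right)}]:  C D + 3 = 0
  [e^{x} e^{y} \cos{\left(y \right)}]:  B C + 6 = 0
  [x e^{x} e^{y} \cos{\left(x y \right)}, y e^{x} e^{y} \cos{\left(x y \right)}]:  B D - 2 = 0
  [\cos{\left(y \right)}]:  A C + 9 = 0
  [\cos^{2}{\left(y \right)}]:  C^{2} - 9 = 0
These equations allow (A, B, C, D) = (-3, -2, 3, -1) or (3, 2, -3, 1).
Impose the point condition(s):
  u(0, 0) = 2  ⟹  B = 2
Only A = 3, B = 2, C = -3, D = 1 satisfies everything.
Hence u(x, y) = 3 x + 2 e^{x + y} - 3 \sin{\left(y \right)} + \sin{\left(x y \right)}.

Answer: u(x, y) = 3 x + 2 e^{x + y} - 3 \sin{\left(y \right)} + \sin{\left(x y \right)}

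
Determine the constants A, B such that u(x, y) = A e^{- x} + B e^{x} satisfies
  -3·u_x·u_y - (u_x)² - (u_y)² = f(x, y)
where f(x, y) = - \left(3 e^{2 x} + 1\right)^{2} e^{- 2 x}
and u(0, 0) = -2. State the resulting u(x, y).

Substitute the ansatz u = A e^{- x} + B e^{x} into the left-hand side.
Derivatives of the ansatz:
  u_x = - A e^{- x} + B e^{x}
  u_y = 0
Term by term:
  -3·u_x·u_y = 0
  -(u_x)² = - A^{2} e^{- 2 x} + 2 A B - B^{2} e^{2 x}
  -(u_y)² = 0
So the left-hand side equals
  - A^{2} e^{- 2 x} + 2 A B - B^{2} e^{2 x}
This must equal f(x, y) identically; expanded, f = - 9 e^{2 x} - 6 - e^{- 2 x}.
Matching coefficients of the independent functions:
  [constant term]:  2 A B = -6
  [e^{- 2 x}]:  - A^{2} = -1
  [e^{2 x}]:  - B^{2} = -9
These equations allow (A, B) = (-1, 3) or (1, -3).
Impose the point condition(s):
  u(0, 0) = -2  ⟹  A + B = -2
Only A = 1, B = -3 satisfies everything.
Hence u(x, y) = - 3 e^{x} + e^{- x}.

Answer: u(x, y) = - 3 e^{x} + e^{- x}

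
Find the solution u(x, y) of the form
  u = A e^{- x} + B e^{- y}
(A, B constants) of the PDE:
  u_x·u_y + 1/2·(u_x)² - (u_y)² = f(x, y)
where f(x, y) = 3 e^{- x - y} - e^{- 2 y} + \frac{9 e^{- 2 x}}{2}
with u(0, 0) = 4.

Answer: u(x, y) = e^{- y} + 3 e^{- x}

Derivation:
Substitute the ansatz u = A e^{- x} + B e^{- y} into the left-hand side.
Derivatives of the ansatz:
  u_x = - A e^{- x}
  u_y = - B e^{- y}
Term by term:
  u_x·u_y = A B e^{- x} e^{- y}
  1/2·(u_x)² = \frac{A^{2} e^{- 2 x}}{2}
  -(u_y)² = - B^{2} e^{- 2 y}
So the left-hand side equals
  \frac{A^{2} e^{- 2 x}}{2} + A B e^{- x} e^{- y} - B^{2} e^{- 2 y}
This must equal f(x, y) identically; expanded, f = - e^{- 2 y} + 3 e^{- x} e^{- y} + \frac{9 e^{- 2 x}}{2}.
Matching coefficients of the independent functions:
  [e^{- x} e^{- y}]:  A B = 3
  [e^{- 2 x}]:  \frac{A^{2}}{2} = \frac{9}{2}
  [e^{- 2 y}]:  - B^{2} = -1
These equations allow (A, B) = (-3, -1) or (3, 1).
Impose the point condition(s):
  u(0, 0) = 4  ⟹  A + B = 4
Only A = 3, B = 1 satisfies everything.
Hence u(x, y) = e^{- y} + 3 e^{- x}.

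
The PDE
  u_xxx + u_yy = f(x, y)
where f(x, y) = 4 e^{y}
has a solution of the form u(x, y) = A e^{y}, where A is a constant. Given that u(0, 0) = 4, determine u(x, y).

Substitute the ansatz u = A e^{y} into the left-hand side.
Derivatives of the ansatz:
  u_xxx = 0
  u_yy = A e^{y}
Term by term:
  u_xxx = 0
  u_yy = A e^{y}
So the left-hand side equals
  A e^{y}
This must equal f(x, y) = 4 e^{y} identically.
Matching coefficients of the independent functions:
  [e^{y}]:  A = 4
Solving: A = 4.
Check against the point condition:
  u(0, 0) = 4  ⟹  A = 4  ✓
Hence u(x, y) = 4 e^{y}.

Answer: u(x, y) = 4 e^{y}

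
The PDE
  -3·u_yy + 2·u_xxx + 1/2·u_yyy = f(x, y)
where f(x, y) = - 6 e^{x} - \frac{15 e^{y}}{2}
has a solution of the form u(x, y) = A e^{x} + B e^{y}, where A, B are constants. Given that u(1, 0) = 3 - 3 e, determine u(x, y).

Substitute the ansatz u = A e^{x} + B e^{y} into the left-hand side.
Derivatives of the ansatz:
  u_yy = B e^{y}
  u_xxx = A e^{x}
  u_yyy = B e^{y}
Term by term:
  -3·u_yy = - 3 B e^{y}
  2·u_xxx = 2 A e^{x}
  1/2·u_yyy = \frac{B e^{y}}{2}
So the left-hand side equals
  2 A e^{x} - \frac{5 B e^{y}}{2}
This must equal f(x, y) = - 6 e^{x} - \frac{15 e^{y}}{2} identically.
Matching coefficients of the independent functions:
  [e^{x}]:  2 A = -6
  [e^{y}]:  - \frac{5 B}{2} = - \frac{15}{2}
Solving: A = -3, B = 3.
Check against the point condition:
  u(1, 0) = 3 - 3 e  ⟹  e A + B = 3 - 3 e  ✓
Hence u(x, y) = - 3 e^{x} + 3 e^{y}.

Answer: u(x, y) = - 3 e^{x} + 3 e^{y}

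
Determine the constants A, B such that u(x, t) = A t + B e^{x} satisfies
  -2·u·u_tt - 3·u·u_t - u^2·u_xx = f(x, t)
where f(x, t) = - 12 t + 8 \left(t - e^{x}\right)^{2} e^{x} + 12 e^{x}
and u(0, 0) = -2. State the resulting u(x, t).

Answer: u(x, t) = 2 t - 2 e^{x}

Derivation:
Substitute the ansatz u = A t + B e^{x} into the left-hand side.
Derivatives of the ansatz:
  u_tt = 0
  u_t = A
  u_xx = B e^{x}
Term by term:
  -2·u·u_tt = 0
  -3·u·u_t = - 3 A^{2} t - 3 A B e^{x}
  -u^2·u_xx = - A^{2} B t^{2} e^{x} - 2 A B^{2} t e^{2 x} - B^{3} e^{3 x}
So the left-hand side equals
  - A^{2} B t^{2} e^{x} - 3 A^{2} t - 2 A B^{2} t e^{2 x} - 3 A B e^{x} - B^{3} e^{3 x}
This must equal f(x, t) identically; expanded, f = 8 t^{2} e^{x} - 16 t e^{2 x} - 12 t + 8 e^{3 x} + 12 e^{x}.
Matching coefficients of the independent functions:
  [t]:  - 3 A^{2} = -12
  [t e^{2 x}]:  - 2 A B^{2} = -16
  [t^{2} e^{x}]:  - A^{2} B = 8
  [e^{x}]:  - 3 A B = 12
  [e^{3 x}]:  - B^{3} = 8
Solving: A = 2, B = -2.
Check against the point condition:
  u(0, 0) = -2  ⟹  B = -2  ✓
Hence u(x, t) = 2 t - 2 e^{x}.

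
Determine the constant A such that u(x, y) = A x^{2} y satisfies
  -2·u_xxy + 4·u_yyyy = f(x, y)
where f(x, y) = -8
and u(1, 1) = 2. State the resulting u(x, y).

Substitute the ansatz u = A x^{2} y into the left-hand side.
Derivatives of the ansatz:
  u_xxy = 2 A
  u_yyyy = 0
Term by term:
  -2·u_xxy = - 4 A
  4·u_yyyy = 0
So the left-hand side equals
  - 4 A
This must equal f(x, y) = -8 identically.
Matching coefficients of the independent functions:
  [constant term]:  - 4 A = -8
Solving: A = 2.
Check against the point condition:
  u(1, 1) = 2  ⟹  A = 2  ✓
Hence u(x, y) = 2 x^{2} y.

Answer: u(x, y) = 2 x^{2} y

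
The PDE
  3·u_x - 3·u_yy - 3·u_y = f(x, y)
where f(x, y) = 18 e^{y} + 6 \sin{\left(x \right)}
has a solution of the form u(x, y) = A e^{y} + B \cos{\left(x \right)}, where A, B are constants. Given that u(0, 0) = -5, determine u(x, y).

Substitute the ansatz u = A e^{y} + B \cos{\left(x \right)} into the left-hand side.
Derivatives of the ansatz:
  u_x = - B \sin{\left(x \right)}
  u_yy = A e^{y}
  u_y = A e^{y}
Term by term:
  3·u_x = - 3 B \sin{\left(x \right)}
  -3·u_yy = - 3 A e^{y}
  -3·u_y = - 3 A e^{y}
So the left-hand side equals
  - 6 A e^{y} - 3 B \sin{\left(x \right)}
This must equal f(x, y) = 18 e^{y} + 6 \sin{\left(x \right)} identically.
Matching coefficients of the independent functions:
  [e^{y}]:  - 6 A = 18
  [\sin{\left(x \right)}]:  - 3 B = 6
Solving: A = -3, B = -2.
Check against the point condition:
  u(0, 0) = -5  ⟹  A + B = -5  ✓
Hence u(x, y) = - 3 e^{y} - 2 \cos{\left(x \right)}.

Answer: u(x, y) = - 3 e^{y} - 2 \cos{\left(x \right)}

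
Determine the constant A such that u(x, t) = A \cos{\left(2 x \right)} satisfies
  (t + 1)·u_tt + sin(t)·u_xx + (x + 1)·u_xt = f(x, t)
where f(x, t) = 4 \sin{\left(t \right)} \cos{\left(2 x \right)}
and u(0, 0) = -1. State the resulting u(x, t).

Answer: u(x, t) = - \cos{\left(2 x \right)}

Derivation:
Substitute the ansatz u = A \cos{\left(2 x \right)} into the left-hand side.
Derivatives of the ansatz:
  u_tt = 0
  u_xx = - 4 A \cos{\left(2 x \right)}
  u_xt = 0
Term by term:
  (t + 1)·u_tt = 0
  sin(t)·u_xx = - 4 A \sin{\left(t \right)} \cos{\left(2 x \right)}
  (x + 1)·u_xt = 0
So the left-hand side equals
  - 4 A \sin{\left(t \right)} \cos{\left(2 x \right)}
This must equal f(x, t) = 4 \sin{\left(t \right)} \cos{\left(2 x \right)} identically.
Matching coefficients of the independent functions:
  [\sin{\left(t \right)} \cos{\left(2 x \right)}]:  - 4 A = 4
Solving: A = -1.
Check against the point condition:
  u(0, 0) = -1  ⟹  A = -1  ✓
Hence u(x, t) = - \cos{\left(2 x \right)}.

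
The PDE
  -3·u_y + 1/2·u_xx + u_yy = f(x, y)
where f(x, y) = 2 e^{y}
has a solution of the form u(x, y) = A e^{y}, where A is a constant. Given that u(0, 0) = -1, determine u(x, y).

Substitute the ansatz u = A e^{y} into the left-hand side.
Derivatives of the ansatz:
  u_y = A e^{y}
  u_xx = 0
  u_yy = A e^{y}
Term by term:
  -3·u_y = - 3 A e^{y}
  1/2·u_xx = 0
  u_yy = A e^{y}
So the left-hand side equals
  - 2 A e^{y}
This must equal f(x, y) = 2 e^{y} identically.
Matching coefficients of the independent functions:
  [e^{y}]:  - 2 A = 2
Solving: A = -1.
Check against the point condition:
  u(0, 0) = -1  ⟹  A = -1  ✓
Hence u(x, y) = - e^{y}.

Answer: u(x, y) = - e^{y}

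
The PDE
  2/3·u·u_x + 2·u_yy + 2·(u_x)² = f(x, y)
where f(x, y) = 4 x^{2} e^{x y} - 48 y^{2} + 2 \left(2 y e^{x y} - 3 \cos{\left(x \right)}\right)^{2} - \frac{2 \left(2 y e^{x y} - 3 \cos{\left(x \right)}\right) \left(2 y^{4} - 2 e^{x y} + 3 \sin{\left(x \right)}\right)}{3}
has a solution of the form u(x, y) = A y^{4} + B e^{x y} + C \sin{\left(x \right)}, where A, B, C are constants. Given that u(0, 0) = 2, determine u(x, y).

Substitute the ansatz u = A y^{4} + B e^{x y} + C \sin{\left(x \right)} into the left-hand side.
Derivatives of the ansatz:
  u_x = B y e^{x y} + C \cos{\left(x \right)}
  u_yy = 12 A y^{2} + B x^{2} e^{x y}
Term by term:
  2/3·u·u_x = \frac{2 A B y^{5} e^{x y}}{3} + \frac{2 A C y^{4} \cos{\left(x \right)}}{3} + \frac{2 B^{2} y e^{2 x y}}{3} + \frac{2 B C y e^{x y} \sin{\left(x \right)}}{3} + \frac{2 B C e^{x y} \cos{\left(x \right)}}{3} + \frac{2 C^{2} \sin{\left(x \right)} \cos{\left(x \right)}}{3}
  2·u_yy = 24 A y^{2} + 2 B x^{2} e^{x y}
  2·(u_x)² = 2 B^{2} y^{2} e^{2 x y} + 4 B C y e^{x y} \cos{\left(x \right)} + 2 C^{2} \cos^{2}{\left(x \right)}
So the left-hand side equals
  \frac{2 A B y^{5} e^{x y}}{3} + \frac{2 A C y^{4} \cos{\left(x \right)}}{3} + 24 A y^{2} + 2 B^{2} y^{2} e^{2 x y} + \frac{2 B^{2} y e^{2 x y}}{3} + \frac{2 B C y e^{x y} \sin{\left(x \right)}}{3} + 4 B C y e^{x y} \cos{\left(x \right)} + \frac{2 B C e^{x y} \cos{\left(x \right)}}{3} + 2 B x^{2} e^{x y} + \frac{2 C^{2} \sin{\left(x \right)} \cos{\left(x \right)}}{3} + 2 C^{2} \cos^{2}{\left(x \right)}
This must equal f(x, y) identically; expanded, f = 4 x^{2} e^{x y} - \frac{8 y^{5} e^{x y}}{3} + 4 y^{4} \cos{\left(x \right)} + 8 y^{2} e^{2 x y} - 48 y^{2} + \frac{8 y e^{2 x y}}{3} - 4 y e^{x y} \sin{\left(x \right)} - 24 y e^{x y} \cos{\left(x \right)} - 4 e^{x y} \cos{\left(x \right)} + 6 \sin{\left(x \right)} \cos{\left(x \right)} + 18 \cos^{2}{\left(x \right)}.
Matching coefficients of the independent functions:
  [y^{2}]:  24 A = -48
  [x^{2} e^{x y}]:  2 B = 4
  [y e^{2 x y}]:  \frac{2 B^{2}}{3} = \frac{8}{3}
  [y^{2} e^{2 x y}]:  2 B^{2} = 8
  [y^{4} \cos{\left(x \right)}]:  \frac{2 A C}{3} = 4
  [y^{5} e^{x y}]:  \frac{2 A B}{3} = - \frac{8}{3}
  [e^{x y} \cos{\left(x \right)}, y e^{x y} \sin{\left(x \right)}]:  \frac{2 B C}{3} = -4
  [\sin{\left(x \right)} \cos{\left(x \right)}]:  \frac{2 C^{2}}{3} = 6
  [y e^{x y} \cos{\left(x \right)}]:  4 B C = -24
  [\cos^{2}{\left(x \right)}]:  2 C^{2} = 18
Solving: A = -2, B = 2, C = -3.
Check against the point condition:
  u(0, 0) = 2  ⟹  B = 2  ✓
Hence u(x, y) = - 2 y^{4} + 2 e^{x y} - 3 \sin{\left(x \right)}.

Answer: u(x, y) = - 2 y^{4} + 2 e^{x y} - 3 \sin{\left(x \right)}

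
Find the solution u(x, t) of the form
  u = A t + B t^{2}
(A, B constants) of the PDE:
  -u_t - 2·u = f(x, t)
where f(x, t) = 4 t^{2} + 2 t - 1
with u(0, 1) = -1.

Answer: u(x, t) = - 2 t^{2} + t

Derivation:
Substitute the ansatz u = A t + B t^{2} into the left-hand side.
Derivatives of the ansatz:
  u_t = A + 2 B t
Term by term:
  -u_t = - A - 2 B t
  -2·u = - 2 A t - 2 B t^{2}
So the left-hand side equals
  - 2 A t - A - 2 B t^{2} - 2 B t
This must equal f(x, t) = 4 t^{2} + 2 t - 1 identically.
Matching coefficients of the independent functions:
  [constant term]:  - A = -1
  [t]:  - 2 A - 2 B = 2
  [t^{2}]:  - 2 B = 4
Solving: A = 1, B = -2.
Check against the point condition:
  u(0, 1) = -1  ⟹  A + B = -1  ✓
Hence u(x, t) = - 2 t^{2} + t.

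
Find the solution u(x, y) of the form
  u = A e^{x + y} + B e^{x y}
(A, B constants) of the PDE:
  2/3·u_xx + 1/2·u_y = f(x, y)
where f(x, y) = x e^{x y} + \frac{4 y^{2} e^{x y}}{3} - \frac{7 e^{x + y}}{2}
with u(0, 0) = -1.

Substitute the ansatz u = A e^{x + y} + B e^{x y} into the left-hand side.
Derivatives of the ansatz:
  u_xx = A e^{x} e^{y} + B y^{2} e^{x y}
  u_y = A e^{x} e^{y} + B x e^{x y}
Term by term:
  2/3·u_xx = \frac{2 A e^{x} e^{y}}{3} + \frac{2 B y^{2} e^{x y}}{3}
  1/2·u_y = \frac{A e^{x} e^{y}}{2} + \frac{B x e^{x y}}{2}
So the left-hand side equals
  \frac{7 A e^{x} e^{y}}{6} + \frac{B x e^{x y}}{2} + \frac{2 B y^{2} e^{x y}}{3}
This must equal f(x, y) identically; expanded, f = x e^{x y} + \frac{4 y^{2} e^{x y}}{3} - \frac{7 e^{x} e^{y}}{2}.
Matching coefficients of the independent functions:
  [x e^{x y}]:  \frac{B}{2} = 1
  [y^{2} e^{x y}]:  \frac{2 B}{3} = \frac{4}{3}
  [e^{x} e^{y}]:  \frac{7 A}{6} = - \frac{7}{2}
Solving: A = -3, B = 2.
Check against the point condition:
  u(0, 0) = -1  ⟹  A + B = -1  ✓
Hence u(x, y) = 2 e^{x y} - 3 e^{x + y}.

Answer: u(x, y) = 2 e^{x y} - 3 e^{x + y}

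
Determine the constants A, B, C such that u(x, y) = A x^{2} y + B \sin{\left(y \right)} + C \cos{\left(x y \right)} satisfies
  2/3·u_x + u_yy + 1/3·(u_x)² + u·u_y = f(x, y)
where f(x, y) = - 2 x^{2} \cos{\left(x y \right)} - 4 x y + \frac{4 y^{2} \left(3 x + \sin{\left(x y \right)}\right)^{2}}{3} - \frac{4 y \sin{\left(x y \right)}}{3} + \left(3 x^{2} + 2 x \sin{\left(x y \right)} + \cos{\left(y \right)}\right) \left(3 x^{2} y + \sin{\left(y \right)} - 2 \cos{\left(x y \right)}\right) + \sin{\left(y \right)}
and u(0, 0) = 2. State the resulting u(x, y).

Substitute the ansatz u = A x^{2} y + B \sin{\left(y \right)} + C \cos{\left(x y \right)} into the left-hand side.
Derivatives of the ansatz:
  u_x = 2 A x y - C y \sin{\left(x y \right)}
  u_yy = - B \sin{\left(y \right)} - C x^{2} \cos{\left(x y \right)}
  u_y = A x^{2} + B \cos{\left(y \right)} - C x \sin{\left(x y \right)}
Term by term:
  2/3·u_x = \frac{4 A x y}{3} - \frac{2 C y \sin{\left(x y \right)}}{3}
  u_yy = - B \sin{\left(y \right)} - C x^{2} \cos{\left(x y \right)}
  1/3·(u_x)² = \frac{4 A^{2} x^{2} y^{2}}{3} - \frac{4 A C x y^{2} \sin{\left(x y \right)}}{3} + \frac{C^{2} y^{2} \sin^{2}{\left(x y \right)}}{3}
  u·u_y = A^{2} x^{4} y + A B x^{2} y \cos{\left(y \right)} + A B x^{2} \sin{\left(y \right)} - A C x^{3} y \sin{\left(x y \right)} + A C x^{2} \cos{\left(x y \right)} + B^{2} \sin{\left(y \right)} \cos{\left(y \right)} - B C x \sin{\left(y \right)} \sin{\left(x y \right)} + B C \cos{\left(y \right)} \cos{\left(x y \right)} - C^{2} x \sin{\left(x y \right)} \cos{\left(x y \right)}
So the left-hand side equals
  A^{2} x^{4} y + \frac{4 A^{2} x^{2} y^{2}}{3} + A B x^{2} y \cos{\left(y \right)} + A B x^{2} \sin{\left(y \right)} - A C x^{3} y \sin{\left(x y \right)} + A C x^{2} \cos{\left(x y \right)} - \frac{4 A C x y^{2} \sin{\left(x y \right)}}{3} + \frac{4 A x y}{3} + B^{2} \sin{\left(y \right)} \cos{\left(y \right)} - B C x \sin{\left(y \right)} \sin{\left(x y \right)} + B C \cos{\left(y \right)} \cos{\left(x y \right)} - B \sin{\left(y \right)} - C^{2} x \sin{\left(x y \right)} \cos{\left(x y \right)} + \frac{C^{2} y^{2} \sin^{2}{\left(x y \right)}}{3} - C x^{2} \cos{\left(x y \right)} - \frac{2 C y \sin{\left(x y \right)}}{3}
This must equal f(x, y) identically; expanded, f = 9 x^{4} y + 6 x^{3} y \sin{\left(x y \right)} + 12 x^{2} y^{2} + 3 x^{2} y \cos{\left(y \right)} + 3 x^{2} \sin{\left(y \right)} - 8 x^{2} \cos{\left(x y \right)} + 8 x y^{2} \sin{\left(x y \right)} - 4 x y + 2 x \sin{\left(y \right)} \sin{\left(x y \right)} - 4 x \sin{\left(x y \right)} \cos{\left(x y \right)} + \frac{4 y^{2} \sin^{2}{\left(x y \right)}}{3} - \frac{4 y \sin{\left(x y \right)}}{3} + \sin{\left(y \right)} \cos{\left(y \right)} + \sin{\left(y \right)} - 2 \cos{\left(y \right)} \cos{\left(x y \right)}.
Matching coefficients of the independent functions:
(each divided by its leading coefficient; functions giving the same equation are listed together)
  [x y]:  A + 3 = 0
  [x^{2} y^{2}, x^{4} y]:  A^{2} - 9 = 0
  [x^{2} \sin{\left(y \right)}, x^{2} y \cos{\left(y \right)}]:  A B - 3 = 0
  [x^{2} \cos{\left(x y \right)}]:  A C - C + 8 = 0
  [y \sin{\left(x y \right)}]:  C - 2 = 0
  [y^{2} \sin^{2}{\left(x y \right)}, x \sin{\left(x y \right)} \cos{\left(x y \right)}]:  C^{2} - 4 = 0
  [\sin{\left(y \right)} \cos{\left(y \right)}]:  B^{2} - 1 = 0
  [\cos{\left(y \right)} \cos{\left(x y \right)}, x \sin{\left(y \right)} \sin{\left(x y \right)}]:  B C + 2 = 0
  [x y^{2} \sin{\left(x y \right)}, x^{3} y \sin{\left(x y \right)}]:  A C + 6 = 0
  [\sin{\left(y \right)}]:  B + 1 = 0
Solving: A = -3, B = -1, C = 2.
Check against the point condition:
  u(0, 0) = 2  ⟹  C = 2  ✓
Hence u(x, y) = - 3 x^{2} y - \sin{\left(y \right)} + 2 \cos{\left(x y \right)}.

Answer: u(x, y) = - 3 x^{2} y - \sin{\left(y \right)} + 2 \cos{\left(x y \right)}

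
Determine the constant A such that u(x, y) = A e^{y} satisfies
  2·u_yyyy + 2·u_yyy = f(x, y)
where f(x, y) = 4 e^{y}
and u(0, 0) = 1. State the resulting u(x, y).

Substitute the ansatz u = A e^{y} into the left-hand side.
Derivatives of the ansatz:
  u_yyyy = A e^{y}
  u_yyy = A e^{y}
Term by term:
  2·u_yyyy = 2 A e^{y}
  2·u_yyy = 2 A e^{y}
So the left-hand side equals
  4 A e^{y}
This must equal f(x, y) = 4 e^{y} identically.
Matching coefficients of the independent functions:
  [e^{y}]:  4 A = 4
Solving: A = 1.
Check against the point condition:
  u(0, 0) = 1  ⟹  A = 1  ✓
Hence u(x, y) = e^{y}.

Answer: u(x, y) = e^{y}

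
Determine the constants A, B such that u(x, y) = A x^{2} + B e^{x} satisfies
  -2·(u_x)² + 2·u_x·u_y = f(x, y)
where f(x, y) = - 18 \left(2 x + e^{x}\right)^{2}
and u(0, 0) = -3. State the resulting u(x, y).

Substitute the ansatz u = A x^{2} + B e^{x} into the left-hand side.
Derivatives of the ansatz:
  u_x = 2 A x + B e^{x}
  u_y = 0
Term by term:
  -2·(u_x)² = - 8 A^{2} x^{2} - 8 A B x e^{x} - 2 B^{2} e^{2 x}
  2·u_x·u_y = 0
So the left-hand side equals
  - 8 A^{2} x^{2} - 8 A B x e^{x} - 2 B^{2} e^{2 x}
This must equal f(x, y) identically; expanded, f = - 72 x^{2} - 72 x e^{x} - 18 e^{2 x}.
Matching coefficients of the independent functions:
  [x^{2}]:  - 8 A^{2} = -72
  [x e^{x}]:  - 8 A B = -72
  [e^{2 x}]:  - 2 B^{2} = -18
These equations allow (A, B) = (-3, -3) or (3, 3).
Impose the point condition(s):
  u(0, 0) = -3  ⟹  B = -3
Only A = -3, B = -3 satisfies everything.
Hence u(x, y) = - 3 x^{2} - 3 e^{x}.

Answer: u(x, y) = - 3 x^{2} - 3 e^{x}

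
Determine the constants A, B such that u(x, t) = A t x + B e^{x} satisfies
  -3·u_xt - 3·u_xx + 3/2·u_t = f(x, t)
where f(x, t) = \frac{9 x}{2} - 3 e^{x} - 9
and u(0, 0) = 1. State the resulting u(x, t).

Substitute the ansatz u = A t x + B e^{x} into the left-hand side.
Derivatives of the ansatz:
  u_xt = A
  u_xx = B e^{x}
  u_t = A x
Term by term:
  -3·u_xt = - 3 A
  -3·u_xx = - 3 B e^{x}
  3/2·u_t = \frac{3 A x}{2}
So the left-hand side equals
  \frac{3 A x}{2} - 3 A - 3 B e^{x}
This must equal f(x, t) = \frac{9 x}{2} - 3 e^{x} - 9 identically.
Matching coefficients of the independent functions:
  [constant term]:  - 3 A = -9
  [x]:  \frac{3 A}{2} = \frac{9}{2}
  [e^{x}]:  - 3 B = -3
Solving: A = 3, B = 1.
Check against the point condition:
  u(0, 0) = 1  ⟹  B = 1  ✓
Hence u(x, t) = 3 t x + e^{x}.

Answer: u(x, t) = 3 t x + e^{x}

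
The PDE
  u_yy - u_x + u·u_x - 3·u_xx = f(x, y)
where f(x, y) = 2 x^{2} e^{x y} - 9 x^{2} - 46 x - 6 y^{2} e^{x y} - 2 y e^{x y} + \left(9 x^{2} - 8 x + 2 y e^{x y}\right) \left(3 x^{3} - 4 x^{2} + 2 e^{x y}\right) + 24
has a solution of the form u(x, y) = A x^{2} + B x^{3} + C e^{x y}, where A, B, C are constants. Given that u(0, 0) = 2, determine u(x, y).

Answer: u(x, y) = 3 x^{3} - 4 x^{2} + 2 e^{x y}

Derivation:
Substitute the ansatz u = A x^{2} + B x^{3} + C e^{x y} into the left-hand side.
Derivatives of the ansatz:
  u_yy = C x^{2} e^{x y}
  u_x = 2 A x + 3 B x^{2} + C y e^{x y}
  u_xx = 2 A + 6 B x + C y^{2} e^{x y}
Term by term:
  u_yy = C x^{2} e^{x y}
  -u_x = - 2 A x - 3 B x^{2} - C y e^{x y}
  u·u_x = 2 A^{2} x^{3} + 5 A B x^{4} + A C x^{2} y e^{x y} + 2 A C x e^{x y} + 3 B^{2} x^{5} + B C x^{3} y e^{x y} + 3 B C x^{2} e^{x y} + C^{2} y e^{2 x y}
  -3·u_xx = - 6 A - 18 B x - 3 C y^{2} e^{x y}
So the left-hand side equals
  2 A^{2} x^{3} + 5 A B x^{4} + A C x^{2} y e^{x y} + 2 A C x e^{x y} - 2 A x - 6 A + 3 B^{2} x^{5} + B C x^{3} y e^{x y} + 3 B C x^{2} e^{x y} - 3 B x^{2} - 18 B x + C^{2} y e^{2 x y} + C x^{2} e^{x y} - 3 C y^{2} e^{x y} - C y e^{x y}
This must equal f(x, y) identically; expanded, f = 27 x^{5} - 60 x^{4} + 6 x^{3} y e^{x y} + 32 x^{3} - 8 x^{2} y e^{x y} + 20 x^{2} e^{x y} - 9 x^{2} - 16 x e^{x y} - 46 x - 6 y^{2} e^{x y} + 4 y e^{2 x y} - 2 y e^{x y} + 24.
Matching coefficients of the independent functions:
  [constant term]:  - 6 A = 24
  [x]:  - 2 A - 18 B = -46
  [x^{2}]:  - 3 B = -9
  [x^{3}]:  2 A^{2} = 32
  [x^{4}]:  5 A B = -60
  [x^{5}]:  3 B^{2} = 27
  [x e^{x y}]:  2 A C = -16
  [x^{2} e^{x y}]:  3 B C + C = 20
  [y e^{x y}]:  - C = -2
  [y e^{2 x y}]:  C^{2} = 4
  [y^{2} e^{x y}]:  - 3 C = -6
  [x^{2} y e^{x y}]:  A C = -8
  [x^{3} y e^{x y}]:  B C = 6
Solving: A = -4, B = 3, C = 2.
Check against the point condition:
  u(0, 0) = 2  ⟹  C = 2  ✓
Hence u(x, y) = 3 x^{3} - 4 x^{2} + 2 e^{x y}.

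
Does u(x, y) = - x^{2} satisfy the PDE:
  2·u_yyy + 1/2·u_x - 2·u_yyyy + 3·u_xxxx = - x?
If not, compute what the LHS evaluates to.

Evaluate each term of the left-hand side for u = - x^{2}.
Derivatives:
  u_yyy = 0
  u_x = - 2 x
  u_yyyy = 0
  u_xxxx = 0
Terms:
  2·u_yyy = 0
  1/2·u_x = - x
  -2·u_yyyy = 0
  3·u_xxxx = 0
Sum: LHS = - x
This is exactly the given right-hand side, so u is a solution.

Answer: Yes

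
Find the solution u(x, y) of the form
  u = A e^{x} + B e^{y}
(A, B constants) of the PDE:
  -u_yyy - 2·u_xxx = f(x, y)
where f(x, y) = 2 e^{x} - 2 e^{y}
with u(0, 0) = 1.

Substitute the ansatz u = A e^{x} + B e^{y} into the left-hand side.
Derivatives of the ansatz:
  u_yyy = B e^{y}
  u_xxx = A e^{x}
Term by term:
  -u_yyy = - B e^{y}
  -2·u_xxx = - 2 A e^{x}
So the left-hand side equals
  - 2 A e^{x} - B e^{y}
This must equal f(x, y) = 2 e^{x} - 2 e^{y} identically.
Matching coefficients of the independent functions:
  [e^{x}]:  - 2 A = 2
  [e^{y}]:  - B = -2
Solving: A = -1, B = 2.
Check against the point condition:
  u(0, 0) = 1  ⟹  A + B = 1  ✓
Hence u(x, y) = - e^{x} + 2 e^{y}.

Answer: u(x, y) = - e^{x} + 2 e^{y}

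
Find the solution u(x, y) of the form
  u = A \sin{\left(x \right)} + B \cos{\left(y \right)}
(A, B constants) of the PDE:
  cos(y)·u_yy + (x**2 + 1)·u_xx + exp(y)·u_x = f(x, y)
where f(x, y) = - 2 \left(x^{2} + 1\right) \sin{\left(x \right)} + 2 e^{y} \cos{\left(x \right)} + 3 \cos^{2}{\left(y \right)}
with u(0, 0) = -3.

Substitute the ansatz u = A \sin{\left(x \right)} + B \cos{\left(y \right)} into the left-hand side.
Derivatives of the ansatz:
  u_yy = - B \cos{\left(y \right)}
  u_xx = - A \sin{\left(x \right)}
  u_x = A \cos{\left(x \right)}
Term by term:
  cos(y)·u_yy = - B \cos^{2}{\left(y \right)}
  (x**2 + 1)·u_xx = - A x^{2} \sin{\left(x \right)} - A \sin{\left(x \right)}
  exp(y)·u_x = A e^{y} \cos{\left(x \right)}
So the left-hand side equals
  - A x^{2} \sin{\left(x \right)} + A e^{y} \cos{\left(x \right)} - A \sin{\left(x \right)} - B \cos^{2}{\left(y \right)}
This must equal f(x, y) identically; expanded, f = - 2 x^{2} \sin{\left(x \right)} + 2 e^{y} \cos{\left(x \right)} - 2 \sin{\left(x \right)} + 3 \cos^{2}{\left(y \right)}.
Matching coefficients of the independent functions:
  [x^{2} \sin{\left(x \right)}, \sin{\left(x \right)}]:  - A = -2
  [e^{y} \cos{\left(x \right)}]:  A = 2
  [\cos^{2}{\left(y \right)}]:  - B = 3
Solving: A = 2, B = -3.
Check against the point condition:
  u(0, 0) = -3  ⟹  B = -3  ✓
Hence u(x, y) = 2 \sin{\left(x \right)} - 3 \cos{\left(y \right)}.

Answer: u(x, y) = 2 \sin{\left(x \right)} - 3 \cos{\left(y \right)}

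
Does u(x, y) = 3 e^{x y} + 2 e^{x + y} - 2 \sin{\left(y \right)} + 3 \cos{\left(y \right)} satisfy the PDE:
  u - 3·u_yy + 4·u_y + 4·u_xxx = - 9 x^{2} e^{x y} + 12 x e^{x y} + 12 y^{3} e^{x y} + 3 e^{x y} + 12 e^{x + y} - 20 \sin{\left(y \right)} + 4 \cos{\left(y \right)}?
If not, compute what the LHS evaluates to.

Evaluate each term of the left-hand side for u = 3 e^{x y} + 2 e^{x + y} - 2 \sin{\left(y \right)} + 3 \cos{\left(y \right)}.
Derivatives:
  u_yy = 3 x^{2} e^{x y} + 2 e^{x} e^{y} + 2 \sin{\left(y \right)} - 3 \cos{\left(y \right)}
  u_y = 3 x e^{x y} + 2 e^{x} e^{y} - 3 \sin{\left(y \right)} - 2 \cos{\left(y \right)}
  u_xxx = 3 y^{3} e^{x y} + 2 e^{x} e^{y}
Terms:
  u = 3 e^{x y} + 2 e^{x + y} - 2 \sin{\left(y \right)} + 3 \cos{\left(y \right)}
  -3·u_yy = - 9 x^{2} e^{x y} - 6 e^{x + y} - 6 \sin{\left(y \right)} + 9 \cos{\left(y \right)}
  4·u_y = 12 x e^{x y} + 8 e^{x + y} - 12 \sin{\left(y \right)} - 8 \cos{\left(y \right)}
  4·u_xxx = 12 y^{3} e^{x y} + 8 e^{x + y}
Sum: LHS = - 9 x^{2} e^{x y} + 12 x e^{x y} + 12 y^{3} e^{x y} + 3 e^{x y} + 12 e^{x + y} - 20 \sin{\left(y \right)} + 4 \cos{\left(y \right)}
This is exactly the given right-hand side, so u is a solution.

Answer: Yes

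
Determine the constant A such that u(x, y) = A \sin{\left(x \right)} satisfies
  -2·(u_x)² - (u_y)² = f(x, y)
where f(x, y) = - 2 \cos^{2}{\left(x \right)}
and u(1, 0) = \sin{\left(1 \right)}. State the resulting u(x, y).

Substitute the ansatz u = A \sin{\left(x \right)} into the left-hand side.
Derivatives of the ansatz:
  u_x = A \cos{\left(x \right)}
  u_y = 0
Term by term:
  -2·(u_x)² = - 2 A^{2} \cos^{2}{\left(x \right)}
  -(u_y)² = 0
So the left-hand side equals
  - 2 A^{2} \cos^{2}{\left(x \right)}
This must equal f(x, y) = - 2 \cos^{2}{\left(x \right)} identically.
Matching coefficients of the independent functions:
  [\cos^{2}{\left(x \right)}]:  - 2 A^{2} = -2
These equations allow (A) = (-1) or (1).
Impose the point condition(s):
  u(1, 0) = \sin{\left(1 \right)}  ⟹  A \sin{\left(1 \right)} = \sin{\left(1 \right)}
Only A = 1 satisfies everything.
Hence u(x, y) = \sin{\left(x \right)}.

Answer: u(x, y) = \sin{\left(x \right)}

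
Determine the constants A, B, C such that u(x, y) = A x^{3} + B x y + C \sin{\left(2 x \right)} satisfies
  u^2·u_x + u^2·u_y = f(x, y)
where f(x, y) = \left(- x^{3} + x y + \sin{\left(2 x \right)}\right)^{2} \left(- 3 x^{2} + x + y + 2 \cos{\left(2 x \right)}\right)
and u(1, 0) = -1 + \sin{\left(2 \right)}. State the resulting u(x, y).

Substitute the ansatz u = A x^{3} + B x y + C \sin{\left(2 x \right)} into the left-hand side.
Derivatives of the ansatz:
  u_x = 3 A x^{2} + B y + 2 C \cos{\left(2 x \right)}
  u_y = B x
Term by term:
  u^2·u_x = 3 A^{3} x^{8} + 7 A^{2} B x^{6} y + 2 A^{2} C x^{6} \cos{\left(2 x \right)} + 6 A^{2} C x^{5} \sin{\left(2 x \right)} + 5 A B^{2} x^{4} y^{2} + 4 A B C x^{4} y \cos{\left(2 x \right)} + 8 A B C x^{3} y \sin{\left(2 x \right)} + 4 A C^{2} x^{3} \sin{\left(2 x \right)} \cos{\left(2 x \right)} + 3 A C^{2} x^{2} \sin^{2}{\left(2 x \right)} + B^{3} x^{2} y^{3} + 2 B^{2} C x^{2} y^{2} \cos{\left(2 x \right)} + 2 B^{2} C x y^{2} \sin{\left(2 x \right)} + 4 B C^{2} x y \sin{\left(2 x \right)} \cos{\left(2 x \right)} + B C^{2} y \sin^{2}{\left(2 x \right)} + 2 C^{3} \sin^{2}{\left(2 x \right)} \cos{\left(2 x \right)}
  u^2·u_y = A^{2} B x^{7} + 2 A B^{2} x^{5} y + 2 A B C x^{4} \sin{\left(2 x \right)} + B^{3} x^{3} y^{2} + 2 B^{2} C x^{2} y \sin{\left(2 x \right)} + B C^{2} x \sin^{2}{\left(2 x \right)}
So the left-hand side equals
  3 A^{3} x^{8} + A^{2} B x^{7} + 7 A^{2} B x^{6} y + 2 A^{2} C x^{6} \cos{\left(2 x \right)} + 6 A^{2} C x^{5} \sin{\left(2 x \right)} + 2 A B^{2} x^{5} y + 5 A B^{2} x^{4} y^{2} + 4 A B C x^{4} y \cos{\left(2 x \right)} + 2 A B C x^{4} \sin{\left(2 x \right)} + 8 A B C x^{3} y \sin{\left(2 x \right)} + 4 A C^{2} x^{3} \sin{\left(2 x \right)} \cos{\left(2 x \right)} + 3 A C^{2} x^{2} \sin^{2}{\left(2 x \right)} + B^{3} x^{3} y^{2} + B^{3} x^{2} y^{3} + 2 B^{2} C x^{2} y^{2} \cos{\left(2 x \right)} + 2 B^{2} C x^{2} y \sin{\left(2 x \right)} + 2 B^{2} C x y^{2} \sin{\left(2 x \right)} + 4 B C^{2} x y \sin{\left(2 x \right)} \cos{\left(2 x \right)} + B C^{2} x \sin^{2}{\left(2 x \right)} + B C^{2} y \sin^{2}{\left(2 x \right)} + 2 C^{3} \sin^{2}{\left(2 x \right)} \cos{\left(2 x \right)}
This must equal f(x, y) identically; expanded, f = - 3 x^{8} + x^{7} + 7 x^{6} y + 2 x^{6} \cos{\left(2 x \right)} - 2 x^{5} y + 6 x^{5} \sin{\left(2 x \right)} - 5 x^{4} y^{2} - 4 x^{4} y \cos{\left(2 x \right)} - 2 x^{4} \sin{\left(2 x \right)} + x^{3} y^{2} - 8 x^{3} y \sin{\left(2 x \right)} - 4 x^{3} \sin{\left(2 x \right)} \cos{\left(2 x \right)} + x^{2} y^{3} + 2 x^{2} y^{2} \cos{\left(2 x \right)} + 2 x^{2} y \sin{\left(2 x \right)} - 3 x^{2} \sin^{2}{\left(2 x \right)} + 2 x y^{2} \sin{\left(2 x \right)} + 4 x y \sin{\left(2 x \right)} \cos{\left(2 x \right)} + x \sin^{2}{\left(2 x \right)} + y \sin^{2}{\left(2 x \right)} + 2 \sin^{2}{\left(2 x \right)} \cos{\left(2 x \right)}.
Matching coefficients of the independent functions:
(each divided by its leading coefficient; functions giving the same equation are listed together)
  [x^{7}, x^{6} y]:  A^{2} B - 1 = 0
  [x^{8}]:  A^{3} + 1 = 0
  [x \sin^{2}{\left(2 x \right)}, y \sin^{2}{\left(2 x \right)}, x y \sin{\left(2 x \right)} \cos{\left(2 x \right)}]:  B C^{2} - 1 = 0
  [x^{2} y^{3}, x^{3} y^{2}]:  B^{3} - 1 = 0
  [x^{2} \sin^{2}{\left(2 x \right)}, x^{3} \sin{\left(2 x \right)} \cos{\left(2 x \right)}]:  A C^{2} + 1 = 0
  [x^{4} y^{2}, x^{5} y]:  A B^{2} + 1 = 0
  [x^{4} \sin{\left(2 x \right)}, x^{3} y \sin{\left(2 x \right)}, x^{4} y \cos{\left(2 x \right)}]:  A B C + 1 = 0
  [x^{5} \sin{\left(2 x \right)}, x^{6} \cos{\left(2 x \right)}]:  A^{2} C - 1 = 0
  [\sin^{2}{\left(2 x \right)} \cos{\left(2 x \right)}]:  C^{3} - 1 = 0
  [x y^{2} \sin{\left(2 x \right)}, x^{2} y \sin{\left(2 x \right)}, x^{2} y^{2} \cos{\left(2 x \right)}]:  B^{2} C - 1 = 0
Solving: A = -1, B = 1, C = 1.
Check against the point condition:
  u(1, 0) = -1 + \sin{\left(2 \right)}  ⟹  A + C \sin{\left(2 \right)} = -1 + \sin{\left(2 \right)}  ✓
Hence u(x, y) = - x^{3} + x y + \sin{\left(2 x \right)}.

Answer: u(x, y) = - x^{3} + x y + \sin{\left(2 x \right)}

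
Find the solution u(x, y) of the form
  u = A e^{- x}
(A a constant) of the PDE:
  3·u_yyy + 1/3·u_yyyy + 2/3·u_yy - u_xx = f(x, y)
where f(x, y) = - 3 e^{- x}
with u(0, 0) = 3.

Substitute the ansatz u = A e^{- x} into the left-hand side.
Derivatives of the ansatz:
  u_yyy = 0
  u_yyyy = 0
  u_yy = 0
  u_xx = A e^{- x}
Term by term:
  3·u_yyy = 0
  1/3·u_yyyy = 0
  2/3·u_yy = 0
  -u_xx = - A e^{- x}
So the left-hand side equals
  - A e^{- x}
This must equal f(x, y) = - 3 e^{- x} identically.
Matching coefficients of the independent functions:
  [e^{- x}]:  - A = -3
Solving: A = 3.
Check against the point condition:
  u(0, 0) = 3  ⟹  A = 3  ✓
Hence u(x, y) = 3 e^{- x}.

Answer: u(x, y) = 3 e^{- x}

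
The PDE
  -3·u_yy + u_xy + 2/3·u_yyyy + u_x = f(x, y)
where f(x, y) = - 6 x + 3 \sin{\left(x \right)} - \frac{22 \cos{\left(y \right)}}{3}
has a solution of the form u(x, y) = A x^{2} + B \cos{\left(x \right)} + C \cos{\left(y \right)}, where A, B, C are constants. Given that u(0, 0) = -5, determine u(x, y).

Answer: u(x, y) = - 3 x^{2} - 3 \cos{\left(x \right)} - 2 \cos{\left(y \right)}

Derivation:
Substitute the ansatz u = A x^{2} + B \cos{\left(x \right)} + C \cos{\left(y \right)} into the left-hand side.
Derivatives of the ansatz:
  u_yy = - C \cos{\left(y \right)}
  u_xy = 0
  u_yyyy = C \cos{\left(y \right)}
  u_x = 2 A x - B \sin{\left(x \right)}
Term by term:
  -3·u_yy = 3 C \cos{\left(y \right)}
  u_xy = 0
  2/3·u_yyyy = \frac{2 C \cos{\left(y \right)}}{3}
  u_x = 2 A x - B \sin{\left(x \right)}
So the left-hand side equals
  2 A x - B \sin{\left(x \right)} + \frac{11 C \cos{\left(y \right)}}{3}
This must equal f(x, y) = - 6 x + 3 \sin{\left(x \right)} - \frac{22 \cos{\left(y \right)}}{3} identically.
Matching coefficients of the independent functions:
  [x]:  2 A = -6
  [\sin{\left(x \right)}]:  - B = 3
  [\cos{\left(y \right)}]:  \frac{11 C}{3} = - \frac{22}{3}
Solving: A = -3, B = -3, C = -2.
Check against the point condition:
  u(0, 0) = -5  ⟹  B + C = -5  ✓
Hence u(x, y) = - 3 x^{2} - 3 \cos{\left(x \right)} - 2 \cos{\left(y \right)}.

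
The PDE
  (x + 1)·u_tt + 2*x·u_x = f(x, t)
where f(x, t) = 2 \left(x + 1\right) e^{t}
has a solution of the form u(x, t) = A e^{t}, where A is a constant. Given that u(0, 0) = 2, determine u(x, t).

Substitute the ansatz u = A e^{t} into the left-hand side.
Derivatives of the ansatz:
  u_tt = A e^{t}
  u_x = 0
Term by term:
  (x + 1)·u_tt = A x e^{t} + A e^{t}
  2*x·u_x = 0
So the left-hand side equals
  A x e^{t} + A e^{t}
This must equal f(x, t) identically; expanded, f = 2 x e^{t} + 2 e^{t}.
Matching coefficients of the independent functions:
  [x e^{t}, e^{t}]:  A = 2
Solving: A = 2.
Check against the point condition:
  u(0, 0) = 2  ⟹  A = 2  ✓
Hence u(x, t) = 2 e^{t}.

Answer: u(x, t) = 2 e^{t}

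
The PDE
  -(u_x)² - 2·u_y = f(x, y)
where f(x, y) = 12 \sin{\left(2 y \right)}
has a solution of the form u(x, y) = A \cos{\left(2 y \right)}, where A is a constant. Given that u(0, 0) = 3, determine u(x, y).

Substitute the ansatz u = A \cos{\left(2 y \right)} into the left-hand side.
Derivatives of the ansatz:
  u_x = 0
  u_y = - 2 A \sin{\left(2 y \right)}
Term by term:
  -(u_x)² = 0
  -2·u_y = 4 A \sin{\left(2 y \right)}
So the left-hand side equals
  4 A \sin{\left(2 y \right)}
This must equal f(x, y) = 12 \sin{\left(2 y \right)} identically.
Matching coefficients of the independent functions:
  [\sin{\left(2 y \right)}]:  4 A = 12
Solving: A = 3.
Check against the point condition:
  u(0, 0) = 3  ⟹  A = 3  ✓
Hence u(x, y) = 3 \cos{\left(2 y \right)}.

Answer: u(x, y) = 3 \cos{\left(2 y \right)}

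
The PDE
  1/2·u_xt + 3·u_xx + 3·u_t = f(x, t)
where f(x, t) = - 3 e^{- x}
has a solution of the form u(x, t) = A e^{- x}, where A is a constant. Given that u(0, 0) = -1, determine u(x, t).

Answer: u(x, t) = - e^{- x}

Derivation:
Substitute the ansatz u = A e^{- x} into the left-hand side.
Derivatives of the ansatz:
  u_xt = 0
  u_xx = A e^{- x}
  u_t = 0
Term by term:
  1/2·u_xt = 0
  3·u_xx = 3 A e^{- x}
  3·u_t = 0
So the left-hand side equals
  3 A e^{- x}
This must equal f(x, t) = - 3 e^{- x} identically.
Matching coefficients of the independent functions:
  [e^{- x}]:  3 A = -3
Solving: A = -1.
Check against the point condition:
  u(0, 0) = -1  ⟹  A = -1  ✓
Hence u(x, t) = - e^{- x}.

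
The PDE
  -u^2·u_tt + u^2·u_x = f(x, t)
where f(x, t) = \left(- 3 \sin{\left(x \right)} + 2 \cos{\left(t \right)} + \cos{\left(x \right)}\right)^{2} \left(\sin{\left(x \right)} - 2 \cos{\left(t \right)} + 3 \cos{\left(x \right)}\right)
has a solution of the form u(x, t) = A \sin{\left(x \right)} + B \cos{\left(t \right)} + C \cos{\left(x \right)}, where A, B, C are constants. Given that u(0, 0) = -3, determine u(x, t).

Substitute the ansatz u = A \sin{\left(x \right)} + B \cos{\left(t \right)} + C \cos{\left(x \right)} into the left-hand side.
Derivatives of the ansatz:
  u_tt = - B \cos{\left(t \right)}
  u_x = A \cos{\left(x \right)} - C \sin{\left(x \right)}
Term by term:
  -u^2·u_tt = A^{2} B \sin^{2}{\left(x \right)} \cos{\left(t \right)} + 2 A B^{2} \sin{\left(x \right)} \cos^{2}{\left(t \right)} + 2 A B C \sin{\left(x \right)} \cos{\left(t \right)} \cos{\left(x \right)} + B^{3} \cos^{3}{\left(t \right)} + 2 B^{2} C \cos^{2}{\left(t \right)} \cos{\left(x \right)} + B C^{2} \cos{\left(t \right)} \cos^{2}{\left(x \right)}
  u^2·u_x = A^{3} \sin^{2}{\left(x \right)} \cos{\left(x \right)} + 2 A^{2} B \sin{\left(x \right)} \cos{\left(t \right)} \cos{\left(x \right)} - A^{2} C \sin^{3}{\left(x \right)} + 2 A^{2} C \sin{\left(x \right)} \cos^{2}{\left(x \right)} + A B^{2} \cos^{2}{\left(t \right)} \cos{\left(x \right)} - 2 A B C \sin^{2}{\left(x \right)} \cos{\left(t \right)} + 2 A B C \cos{\left(t \right)} \cos^{2}{\left(x \right)} - 2 A C^{2} \sin^{2}{\left(x \right)} \cos{\left(x \right)} + A C^{2} \cos^{3}{\left(x \right)} - B^{2} C \sin{\left(x \right)} \cos^{2}{\left(t \right)} - 2 B C^{2} \sin{\left(x \right)} \cos{\left(t \right)} \cos{\left(x \right)} - C^{3} \sin{\left(x \right)} \cos^{2}{\left(x \right)}
So the left-hand side equals
  A^{3} \sin^{2}{\left(x \right)} \cos{\left(x \right)} + A^{2} B \sin^{2}{\left(x \right)} \cos{\left(t \right)} + 2 A^{2} B \sin{\left(x \right)} \cos{\left(t \right)} \cos{\left(x \right)} - A^{2} C \sin^{3}{\left(x \right)} + 2 A^{2} C \sin{\left(x \right)} \cos^{2}{\left(x \right)} + 2 A B^{2} \sin{\left(x \right)} \cos^{2}{\left(t \right)} + A B^{2} \cos^{2}{\left(t \right)} \cos{\left(x \right)} - 2 A B C \sin^{2}{\left(x \right)} \cos{\left(t \right)} + 2 A B C \sin{\left(x \right)} \cos{\left(t \right)} \cos{\left(x \right)} + 2 A B C \cos{\left(t \right)} \cos^{2}{\left(x \right)} - 2 A C^{2} \sin^{2}{\left(x \right)} \cos{\left(x \right)} + A C^{2} \cos^{3}{\left(x \right)} + B^{3} \cos^{3}{\left(t \right)} - B^{2} C \sin{\left(x \right)} \cos^{2}{\left(t \right)} + 2 B^{2} C \cos^{2}{\left(t \right)} \cos{\left(x \right)} - 2 B C^{2} \sin{\left(x \right)} \cos{\left(t \right)} \cos{\left(x \right)} + B C^{2} \cos{\left(t \right)} \cos^{2}{\left(x \right)} - C^{3} \sin{\left(x \right)} \cos^{2}{\left(x \right)}
This must equal f(x, t) identically; expanded, f = 9 \sin^{3}{\left(x \right)} - 30 \sin^{2}{\left(x \right)} \cos{\left(t \right)} + 21 \sin^{2}{\left(x \right)} \cos{\left(x \right)} + 28 \sin{\left(x \right)} \cos^{2}{\left(t \right)} - 20 \sin{\left(x \right)} \cos{\left(t \right)} \cos{\left(x \right)} - 17 \sin{\left(x \right)} \cos^{2}{\left(x \right)} - 8 \cos^{3}{\left(t \right)} + 4 \cos^{2}{\left(t \right)} \cos{\left(x \right)} + 10 \cos{\left(t \right)} \cos^{2}{\left(x \right)} + 3 \cos^{3}{\left(x \right)}.
Matching coefficients of the independent functions:
  [\sin{\left(x \right)} \cos^{2}{\left(t \right)}]:  2 A B^{2} - B^{2} C = 28
  [\sin{\left(x \right)} \cos^{2}{\left(x \right)}]:  2 A^{2} C - C^{3} = -17
  [\sin^{2}{\left(x \right)} \cos{\left(t \right)}]:  A^{2} B - 2 A B C = -30
  [\sin^{2}{\left(x \right)} \cos{\left(x \right)}]:  A^{3} - 2 A C^{2} = 21
  [\cos{\left(t \right)} \cos^{2}{\left(x \right)}]:  2 A B C + B C^{2} = 10
  [\cos^{2}{\left(t \right)} \cos{\left(x \right)}]:  A B^{2} + 2 B^{2} C = 4
  [\sin{\left(x \right)} \cos{\left(t \right)} \cos{\left(x \right)}]:  2 A^{2} B + 2 A B C - 2 B C^{2} = -20
  [\sin^{3}{\left(x \right)}]:  - A^{2} C = 9
  [\cos^{3}{\left(t \right)}]:  B^{3} = -8
  [\cos^{3}{\left(x \right)}]:  A C^{2} = 3
Solving: A = 3, B = -2, C = -1.
Check against the point condition:
  u(0, 0) = -3  ⟹  B + C = -3  ✓
Hence u(x, t) = 3 \sin{\left(x \right)} - 2 \cos{\left(t \right)} - \cos{\left(x \right)}.

Answer: u(x, t) = 3 \sin{\left(x \right)} - 2 \cos{\left(t \right)} - \cos{\left(x \right)}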